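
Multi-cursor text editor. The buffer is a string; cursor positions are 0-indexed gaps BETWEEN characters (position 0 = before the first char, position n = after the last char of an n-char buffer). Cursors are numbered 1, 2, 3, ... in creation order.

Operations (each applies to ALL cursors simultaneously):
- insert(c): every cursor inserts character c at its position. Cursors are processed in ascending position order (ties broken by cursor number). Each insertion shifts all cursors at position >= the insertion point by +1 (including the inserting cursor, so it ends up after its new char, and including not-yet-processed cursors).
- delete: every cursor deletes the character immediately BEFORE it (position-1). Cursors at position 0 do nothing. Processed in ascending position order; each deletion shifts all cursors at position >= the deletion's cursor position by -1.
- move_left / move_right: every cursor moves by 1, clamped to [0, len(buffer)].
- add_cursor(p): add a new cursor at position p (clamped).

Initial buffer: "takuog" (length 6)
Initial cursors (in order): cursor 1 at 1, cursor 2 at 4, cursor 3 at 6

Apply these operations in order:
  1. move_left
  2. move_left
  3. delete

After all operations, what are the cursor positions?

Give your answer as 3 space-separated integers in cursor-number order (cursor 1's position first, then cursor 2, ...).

After op 1 (move_left): buffer="takuog" (len 6), cursors c1@0 c2@3 c3@5, authorship ......
After op 2 (move_left): buffer="takuog" (len 6), cursors c1@0 c2@2 c3@4, authorship ......
After op 3 (delete): buffer="tkog" (len 4), cursors c1@0 c2@1 c3@2, authorship ....

Answer: 0 1 2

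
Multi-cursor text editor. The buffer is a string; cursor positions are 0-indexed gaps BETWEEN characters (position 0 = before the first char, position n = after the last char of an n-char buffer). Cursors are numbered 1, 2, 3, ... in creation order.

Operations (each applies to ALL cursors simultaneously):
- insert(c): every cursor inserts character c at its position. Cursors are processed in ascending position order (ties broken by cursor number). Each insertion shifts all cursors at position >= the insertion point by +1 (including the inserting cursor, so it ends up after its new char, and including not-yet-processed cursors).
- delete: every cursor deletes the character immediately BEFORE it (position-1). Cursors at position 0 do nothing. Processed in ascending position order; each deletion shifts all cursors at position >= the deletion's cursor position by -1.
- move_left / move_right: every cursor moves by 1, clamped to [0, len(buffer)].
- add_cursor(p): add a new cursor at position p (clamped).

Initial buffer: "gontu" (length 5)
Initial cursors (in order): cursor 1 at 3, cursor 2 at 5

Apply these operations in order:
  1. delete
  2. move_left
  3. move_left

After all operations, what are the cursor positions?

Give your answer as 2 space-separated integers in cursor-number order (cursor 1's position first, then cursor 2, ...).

Answer: 0 1

Derivation:
After op 1 (delete): buffer="got" (len 3), cursors c1@2 c2@3, authorship ...
After op 2 (move_left): buffer="got" (len 3), cursors c1@1 c2@2, authorship ...
After op 3 (move_left): buffer="got" (len 3), cursors c1@0 c2@1, authorship ...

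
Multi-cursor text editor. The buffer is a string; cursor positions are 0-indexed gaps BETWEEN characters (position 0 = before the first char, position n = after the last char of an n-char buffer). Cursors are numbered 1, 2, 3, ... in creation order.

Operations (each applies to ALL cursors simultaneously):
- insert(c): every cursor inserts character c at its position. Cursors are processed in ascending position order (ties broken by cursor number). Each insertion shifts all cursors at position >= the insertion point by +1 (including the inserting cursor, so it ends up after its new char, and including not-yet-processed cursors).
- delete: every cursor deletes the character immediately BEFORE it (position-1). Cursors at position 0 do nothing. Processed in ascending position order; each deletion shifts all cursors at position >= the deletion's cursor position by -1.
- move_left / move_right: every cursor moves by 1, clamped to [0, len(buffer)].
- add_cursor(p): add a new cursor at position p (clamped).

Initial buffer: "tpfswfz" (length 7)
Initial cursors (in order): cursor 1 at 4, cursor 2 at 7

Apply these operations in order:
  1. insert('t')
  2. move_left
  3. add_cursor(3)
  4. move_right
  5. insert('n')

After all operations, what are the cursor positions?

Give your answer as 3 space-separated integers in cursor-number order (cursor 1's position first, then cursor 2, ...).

Answer: 7 12 5

Derivation:
After op 1 (insert('t')): buffer="tpfstwfzt" (len 9), cursors c1@5 c2@9, authorship ....1...2
After op 2 (move_left): buffer="tpfstwfzt" (len 9), cursors c1@4 c2@8, authorship ....1...2
After op 3 (add_cursor(3)): buffer="tpfstwfzt" (len 9), cursors c3@3 c1@4 c2@8, authorship ....1...2
After op 4 (move_right): buffer="tpfstwfzt" (len 9), cursors c3@4 c1@5 c2@9, authorship ....1...2
After op 5 (insert('n')): buffer="tpfsntnwfztn" (len 12), cursors c3@5 c1@7 c2@12, authorship ....311...22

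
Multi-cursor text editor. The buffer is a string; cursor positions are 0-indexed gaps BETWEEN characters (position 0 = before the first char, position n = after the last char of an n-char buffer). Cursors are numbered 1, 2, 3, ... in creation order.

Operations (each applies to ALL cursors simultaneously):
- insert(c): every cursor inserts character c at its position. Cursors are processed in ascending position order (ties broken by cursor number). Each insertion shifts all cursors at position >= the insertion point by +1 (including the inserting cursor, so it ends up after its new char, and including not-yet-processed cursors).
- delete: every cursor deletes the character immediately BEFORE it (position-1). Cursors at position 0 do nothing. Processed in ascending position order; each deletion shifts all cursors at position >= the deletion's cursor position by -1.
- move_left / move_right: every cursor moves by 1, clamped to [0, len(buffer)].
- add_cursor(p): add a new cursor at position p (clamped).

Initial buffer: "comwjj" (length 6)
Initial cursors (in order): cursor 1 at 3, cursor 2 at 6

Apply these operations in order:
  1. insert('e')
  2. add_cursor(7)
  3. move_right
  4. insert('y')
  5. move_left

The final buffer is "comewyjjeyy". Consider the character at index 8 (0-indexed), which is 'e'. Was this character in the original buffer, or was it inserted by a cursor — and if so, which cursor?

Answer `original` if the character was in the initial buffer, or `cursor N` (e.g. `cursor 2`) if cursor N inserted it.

Answer: cursor 2

Derivation:
After op 1 (insert('e')): buffer="comewjje" (len 8), cursors c1@4 c2@8, authorship ...1...2
After op 2 (add_cursor(7)): buffer="comewjje" (len 8), cursors c1@4 c3@7 c2@8, authorship ...1...2
After op 3 (move_right): buffer="comewjje" (len 8), cursors c1@5 c2@8 c3@8, authorship ...1...2
After op 4 (insert('y')): buffer="comewyjjeyy" (len 11), cursors c1@6 c2@11 c3@11, authorship ...1.1..223
After op 5 (move_left): buffer="comewyjjeyy" (len 11), cursors c1@5 c2@10 c3@10, authorship ...1.1..223
Authorship (.=original, N=cursor N): . . . 1 . 1 . . 2 2 3
Index 8: author = 2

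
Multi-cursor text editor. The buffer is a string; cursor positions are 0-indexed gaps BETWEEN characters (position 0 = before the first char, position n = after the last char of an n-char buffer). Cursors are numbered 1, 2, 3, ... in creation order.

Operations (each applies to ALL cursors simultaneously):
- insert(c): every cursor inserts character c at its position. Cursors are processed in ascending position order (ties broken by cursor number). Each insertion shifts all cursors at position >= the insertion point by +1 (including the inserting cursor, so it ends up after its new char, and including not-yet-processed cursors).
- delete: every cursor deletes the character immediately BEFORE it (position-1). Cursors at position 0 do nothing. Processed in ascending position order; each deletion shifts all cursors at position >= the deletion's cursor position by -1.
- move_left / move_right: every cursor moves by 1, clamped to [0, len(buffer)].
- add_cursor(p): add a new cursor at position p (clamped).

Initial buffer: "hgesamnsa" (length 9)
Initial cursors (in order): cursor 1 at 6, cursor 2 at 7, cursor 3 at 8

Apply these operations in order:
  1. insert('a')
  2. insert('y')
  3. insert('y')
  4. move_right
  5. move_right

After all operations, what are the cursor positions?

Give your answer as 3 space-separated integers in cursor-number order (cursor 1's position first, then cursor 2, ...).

After op 1 (insert('a')): buffer="hgesamanasaa" (len 12), cursors c1@7 c2@9 c3@11, authorship ......1.2.3.
After op 2 (insert('y')): buffer="hgesamaynaysaya" (len 15), cursors c1@8 c2@11 c3@14, authorship ......11.22.33.
After op 3 (insert('y')): buffer="hgesamayynayysayya" (len 18), cursors c1@9 c2@13 c3@17, authorship ......111.222.333.
After op 4 (move_right): buffer="hgesamayynayysayya" (len 18), cursors c1@10 c2@14 c3@18, authorship ......111.222.333.
After op 5 (move_right): buffer="hgesamayynayysayya" (len 18), cursors c1@11 c2@15 c3@18, authorship ......111.222.333.

Answer: 11 15 18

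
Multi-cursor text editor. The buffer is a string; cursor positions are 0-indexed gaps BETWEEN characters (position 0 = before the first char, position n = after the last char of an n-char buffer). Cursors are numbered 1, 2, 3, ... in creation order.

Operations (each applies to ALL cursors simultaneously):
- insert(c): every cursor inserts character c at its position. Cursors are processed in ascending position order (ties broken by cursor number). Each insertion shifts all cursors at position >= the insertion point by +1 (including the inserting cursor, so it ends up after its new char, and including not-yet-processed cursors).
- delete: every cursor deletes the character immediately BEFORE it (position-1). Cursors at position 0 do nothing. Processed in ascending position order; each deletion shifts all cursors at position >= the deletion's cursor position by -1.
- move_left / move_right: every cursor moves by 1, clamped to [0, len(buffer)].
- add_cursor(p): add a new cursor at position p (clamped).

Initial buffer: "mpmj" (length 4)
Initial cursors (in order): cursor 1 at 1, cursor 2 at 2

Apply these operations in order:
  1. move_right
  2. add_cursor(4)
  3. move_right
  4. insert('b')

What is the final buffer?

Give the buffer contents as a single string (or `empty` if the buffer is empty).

Answer: mpmbjbb

Derivation:
After op 1 (move_right): buffer="mpmj" (len 4), cursors c1@2 c2@3, authorship ....
After op 2 (add_cursor(4)): buffer="mpmj" (len 4), cursors c1@2 c2@3 c3@4, authorship ....
After op 3 (move_right): buffer="mpmj" (len 4), cursors c1@3 c2@4 c3@4, authorship ....
After op 4 (insert('b')): buffer="mpmbjbb" (len 7), cursors c1@4 c2@7 c3@7, authorship ...1.23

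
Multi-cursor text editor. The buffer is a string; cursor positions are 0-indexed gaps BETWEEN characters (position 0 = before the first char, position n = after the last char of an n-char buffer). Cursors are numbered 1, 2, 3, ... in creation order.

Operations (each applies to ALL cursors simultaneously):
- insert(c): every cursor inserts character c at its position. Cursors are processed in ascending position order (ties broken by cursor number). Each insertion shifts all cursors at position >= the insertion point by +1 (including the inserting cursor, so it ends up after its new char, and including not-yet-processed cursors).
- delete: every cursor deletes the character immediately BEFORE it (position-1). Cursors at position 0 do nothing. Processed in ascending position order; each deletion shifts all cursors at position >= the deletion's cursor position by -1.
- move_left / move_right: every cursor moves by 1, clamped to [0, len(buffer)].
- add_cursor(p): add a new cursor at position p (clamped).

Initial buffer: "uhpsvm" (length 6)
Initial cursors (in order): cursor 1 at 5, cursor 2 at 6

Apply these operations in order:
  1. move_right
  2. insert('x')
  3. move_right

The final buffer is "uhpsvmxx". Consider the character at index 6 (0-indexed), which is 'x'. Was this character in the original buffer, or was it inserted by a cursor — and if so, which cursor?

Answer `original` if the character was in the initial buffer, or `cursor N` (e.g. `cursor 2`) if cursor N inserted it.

After op 1 (move_right): buffer="uhpsvm" (len 6), cursors c1@6 c2@6, authorship ......
After op 2 (insert('x')): buffer="uhpsvmxx" (len 8), cursors c1@8 c2@8, authorship ......12
After op 3 (move_right): buffer="uhpsvmxx" (len 8), cursors c1@8 c2@8, authorship ......12
Authorship (.=original, N=cursor N): . . . . . . 1 2
Index 6: author = 1

Answer: cursor 1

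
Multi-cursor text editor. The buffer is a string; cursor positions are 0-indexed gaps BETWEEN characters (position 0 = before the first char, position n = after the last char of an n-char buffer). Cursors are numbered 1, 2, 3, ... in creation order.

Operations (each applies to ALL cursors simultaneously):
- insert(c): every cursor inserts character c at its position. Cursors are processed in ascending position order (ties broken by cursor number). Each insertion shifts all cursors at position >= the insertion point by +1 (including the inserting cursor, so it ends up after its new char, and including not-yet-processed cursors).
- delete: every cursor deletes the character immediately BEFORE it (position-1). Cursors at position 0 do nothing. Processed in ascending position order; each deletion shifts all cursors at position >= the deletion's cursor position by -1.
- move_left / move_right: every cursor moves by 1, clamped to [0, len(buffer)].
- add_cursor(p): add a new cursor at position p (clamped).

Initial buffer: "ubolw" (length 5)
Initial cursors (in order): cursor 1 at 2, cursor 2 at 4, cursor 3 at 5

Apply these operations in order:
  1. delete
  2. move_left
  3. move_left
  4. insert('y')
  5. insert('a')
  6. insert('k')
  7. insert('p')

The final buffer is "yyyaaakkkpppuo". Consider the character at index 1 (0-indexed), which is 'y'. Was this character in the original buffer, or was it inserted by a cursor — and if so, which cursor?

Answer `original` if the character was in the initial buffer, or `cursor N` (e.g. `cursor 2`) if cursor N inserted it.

After op 1 (delete): buffer="uo" (len 2), cursors c1@1 c2@2 c3@2, authorship ..
After op 2 (move_left): buffer="uo" (len 2), cursors c1@0 c2@1 c3@1, authorship ..
After op 3 (move_left): buffer="uo" (len 2), cursors c1@0 c2@0 c3@0, authorship ..
After op 4 (insert('y')): buffer="yyyuo" (len 5), cursors c1@3 c2@3 c3@3, authorship 123..
After op 5 (insert('a')): buffer="yyyaaauo" (len 8), cursors c1@6 c2@6 c3@6, authorship 123123..
After op 6 (insert('k')): buffer="yyyaaakkkuo" (len 11), cursors c1@9 c2@9 c3@9, authorship 123123123..
After op 7 (insert('p')): buffer="yyyaaakkkpppuo" (len 14), cursors c1@12 c2@12 c3@12, authorship 123123123123..
Authorship (.=original, N=cursor N): 1 2 3 1 2 3 1 2 3 1 2 3 . .
Index 1: author = 2

Answer: cursor 2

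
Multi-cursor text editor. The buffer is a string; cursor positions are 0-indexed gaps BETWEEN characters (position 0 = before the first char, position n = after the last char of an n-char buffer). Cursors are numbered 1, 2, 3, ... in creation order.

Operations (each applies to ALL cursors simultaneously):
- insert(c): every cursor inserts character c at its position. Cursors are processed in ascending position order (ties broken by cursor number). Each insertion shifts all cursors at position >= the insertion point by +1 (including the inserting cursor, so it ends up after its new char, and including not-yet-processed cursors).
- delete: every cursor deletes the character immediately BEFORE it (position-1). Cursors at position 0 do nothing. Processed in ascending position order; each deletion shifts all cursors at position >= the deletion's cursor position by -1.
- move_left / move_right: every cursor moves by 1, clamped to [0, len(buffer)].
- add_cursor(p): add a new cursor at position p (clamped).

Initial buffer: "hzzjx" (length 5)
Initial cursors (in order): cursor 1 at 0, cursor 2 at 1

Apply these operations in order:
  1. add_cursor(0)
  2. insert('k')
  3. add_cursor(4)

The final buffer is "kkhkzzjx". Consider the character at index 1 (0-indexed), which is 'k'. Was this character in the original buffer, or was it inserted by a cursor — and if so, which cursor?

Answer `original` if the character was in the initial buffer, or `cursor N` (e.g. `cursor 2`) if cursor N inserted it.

Answer: cursor 3

Derivation:
After op 1 (add_cursor(0)): buffer="hzzjx" (len 5), cursors c1@0 c3@0 c2@1, authorship .....
After op 2 (insert('k')): buffer="kkhkzzjx" (len 8), cursors c1@2 c3@2 c2@4, authorship 13.2....
After op 3 (add_cursor(4)): buffer="kkhkzzjx" (len 8), cursors c1@2 c3@2 c2@4 c4@4, authorship 13.2....
Authorship (.=original, N=cursor N): 1 3 . 2 . . . .
Index 1: author = 3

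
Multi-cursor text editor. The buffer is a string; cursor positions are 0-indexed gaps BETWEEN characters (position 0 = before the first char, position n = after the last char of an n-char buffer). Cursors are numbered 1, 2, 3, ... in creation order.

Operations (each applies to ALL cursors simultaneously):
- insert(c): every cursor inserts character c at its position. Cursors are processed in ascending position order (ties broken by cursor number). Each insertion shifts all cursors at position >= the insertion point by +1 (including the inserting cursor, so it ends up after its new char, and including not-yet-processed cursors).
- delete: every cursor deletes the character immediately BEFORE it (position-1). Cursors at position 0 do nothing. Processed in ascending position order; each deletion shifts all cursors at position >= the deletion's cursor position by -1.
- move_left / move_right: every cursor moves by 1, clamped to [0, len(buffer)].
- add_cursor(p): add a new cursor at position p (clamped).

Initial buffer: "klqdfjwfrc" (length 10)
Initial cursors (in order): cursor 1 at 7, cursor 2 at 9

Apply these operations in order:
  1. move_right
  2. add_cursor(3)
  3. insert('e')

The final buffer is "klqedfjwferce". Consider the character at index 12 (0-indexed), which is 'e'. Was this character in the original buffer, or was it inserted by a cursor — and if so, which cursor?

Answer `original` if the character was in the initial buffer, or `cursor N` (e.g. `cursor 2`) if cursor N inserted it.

After op 1 (move_right): buffer="klqdfjwfrc" (len 10), cursors c1@8 c2@10, authorship ..........
After op 2 (add_cursor(3)): buffer="klqdfjwfrc" (len 10), cursors c3@3 c1@8 c2@10, authorship ..........
After op 3 (insert('e')): buffer="klqedfjwferce" (len 13), cursors c3@4 c1@10 c2@13, authorship ...3.....1..2
Authorship (.=original, N=cursor N): . . . 3 . . . . . 1 . . 2
Index 12: author = 2

Answer: cursor 2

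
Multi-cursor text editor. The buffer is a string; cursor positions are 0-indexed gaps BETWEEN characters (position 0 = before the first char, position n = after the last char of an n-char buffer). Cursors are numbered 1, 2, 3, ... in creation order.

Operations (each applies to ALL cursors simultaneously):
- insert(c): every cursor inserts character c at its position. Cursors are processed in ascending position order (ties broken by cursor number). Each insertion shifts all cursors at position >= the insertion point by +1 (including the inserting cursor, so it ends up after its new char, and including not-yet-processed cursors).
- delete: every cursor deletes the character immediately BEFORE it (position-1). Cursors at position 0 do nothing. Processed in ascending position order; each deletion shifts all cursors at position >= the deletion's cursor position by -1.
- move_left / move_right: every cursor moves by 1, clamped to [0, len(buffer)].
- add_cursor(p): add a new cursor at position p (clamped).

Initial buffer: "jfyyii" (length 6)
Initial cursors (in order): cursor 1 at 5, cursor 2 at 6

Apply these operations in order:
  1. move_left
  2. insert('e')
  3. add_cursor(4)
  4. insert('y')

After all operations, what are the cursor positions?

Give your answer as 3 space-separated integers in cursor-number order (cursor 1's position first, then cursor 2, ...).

Answer: 7 10 5

Derivation:
After op 1 (move_left): buffer="jfyyii" (len 6), cursors c1@4 c2@5, authorship ......
After op 2 (insert('e')): buffer="jfyyeiei" (len 8), cursors c1@5 c2@7, authorship ....1.2.
After op 3 (add_cursor(4)): buffer="jfyyeiei" (len 8), cursors c3@4 c1@5 c2@7, authorship ....1.2.
After op 4 (insert('y')): buffer="jfyyyeyieyi" (len 11), cursors c3@5 c1@7 c2@10, authorship ....311.22.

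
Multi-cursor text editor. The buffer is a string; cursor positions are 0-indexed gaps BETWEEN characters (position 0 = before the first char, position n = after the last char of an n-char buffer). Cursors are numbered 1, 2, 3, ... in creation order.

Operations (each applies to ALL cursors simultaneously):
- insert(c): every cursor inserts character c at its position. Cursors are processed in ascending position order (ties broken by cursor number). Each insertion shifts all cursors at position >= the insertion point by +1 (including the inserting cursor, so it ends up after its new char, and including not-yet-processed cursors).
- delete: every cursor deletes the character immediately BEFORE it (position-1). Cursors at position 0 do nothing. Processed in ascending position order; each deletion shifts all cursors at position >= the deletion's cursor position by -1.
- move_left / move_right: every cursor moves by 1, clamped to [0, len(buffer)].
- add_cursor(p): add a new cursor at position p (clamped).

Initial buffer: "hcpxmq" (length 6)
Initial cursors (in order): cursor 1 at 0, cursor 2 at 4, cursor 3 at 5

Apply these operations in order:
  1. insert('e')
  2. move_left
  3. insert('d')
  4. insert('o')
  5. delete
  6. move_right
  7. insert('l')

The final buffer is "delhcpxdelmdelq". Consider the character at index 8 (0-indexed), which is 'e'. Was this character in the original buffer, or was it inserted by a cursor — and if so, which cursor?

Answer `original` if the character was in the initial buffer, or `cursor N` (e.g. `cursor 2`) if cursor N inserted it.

After op 1 (insert('e')): buffer="ehcpxemeq" (len 9), cursors c1@1 c2@6 c3@8, authorship 1....2.3.
After op 2 (move_left): buffer="ehcpxemeq" (len 9), cursors c1@0 c2@5 c3@7, authorship 1....2.3.
After op 3 (insert('d')): buffer="dehcpxdemdeq" (len 12), cursors c1@1 c2@7 c3@10, authorship 11....22.33.
After op 4 (insert('o')): buffer="doehcpxdoemdoeq" (len 15), cursors c1@2 c2@9 c3@13, authorship 111....222.333.
After op 5 (delete): buffer="dehcpxdemdeq" (len 12), cursors c1@1 c2@7 c3@10, authorship 11....22.33.
After op 6 (move_right): buffer="dehcpxdemdeq" (len 12), cursors c1@2 c2@8 c3@11, authorship 11....22.33.
After op 7 (insert('l')): buffer="delhcpxdelmdelq" (len 15), cursors c1@3 c2@10 c3@14, authorship 111....222.333.
Authorship (.=original, N=cursor N): 1 1 1 . . . . 2 2 2 . 3 3 3 .
Index 8: author = 2

Answer: cursor 2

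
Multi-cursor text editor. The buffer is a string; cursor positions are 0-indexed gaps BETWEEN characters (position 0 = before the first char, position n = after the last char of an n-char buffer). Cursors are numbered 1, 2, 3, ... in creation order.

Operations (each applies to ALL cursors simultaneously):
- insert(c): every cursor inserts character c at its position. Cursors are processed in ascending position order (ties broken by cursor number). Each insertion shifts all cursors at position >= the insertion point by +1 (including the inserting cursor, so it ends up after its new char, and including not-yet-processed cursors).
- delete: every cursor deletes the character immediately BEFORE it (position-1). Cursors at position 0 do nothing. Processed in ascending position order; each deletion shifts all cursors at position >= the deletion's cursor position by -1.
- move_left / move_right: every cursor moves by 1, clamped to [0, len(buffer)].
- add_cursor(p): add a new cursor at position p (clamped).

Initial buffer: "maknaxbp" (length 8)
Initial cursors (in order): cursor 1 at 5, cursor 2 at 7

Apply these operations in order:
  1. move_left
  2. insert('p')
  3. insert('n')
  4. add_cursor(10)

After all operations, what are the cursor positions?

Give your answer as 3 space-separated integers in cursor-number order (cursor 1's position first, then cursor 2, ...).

Answer: 6 10 10

Derivation:
After op 1 (move_left): buffer="maknaxbp" (len 8), cursors c1@4 c2@6, authorship ........
After op 2 (insert('p')): buffer="maknpaxpbp" (len 10), cursors c1@5 c2@8, authorship ....1..2..
After op 3 (insert('n')): buffer="maknpnaxpnbp" (len 12), cursors c1@6 c2@10, authorship ....11..22..
After op 4 (add_cursor(10)): buffer="maknpnaxpnbp" (len 12), cursors c1@6 c2@10 c3@10, authorship ....11..22..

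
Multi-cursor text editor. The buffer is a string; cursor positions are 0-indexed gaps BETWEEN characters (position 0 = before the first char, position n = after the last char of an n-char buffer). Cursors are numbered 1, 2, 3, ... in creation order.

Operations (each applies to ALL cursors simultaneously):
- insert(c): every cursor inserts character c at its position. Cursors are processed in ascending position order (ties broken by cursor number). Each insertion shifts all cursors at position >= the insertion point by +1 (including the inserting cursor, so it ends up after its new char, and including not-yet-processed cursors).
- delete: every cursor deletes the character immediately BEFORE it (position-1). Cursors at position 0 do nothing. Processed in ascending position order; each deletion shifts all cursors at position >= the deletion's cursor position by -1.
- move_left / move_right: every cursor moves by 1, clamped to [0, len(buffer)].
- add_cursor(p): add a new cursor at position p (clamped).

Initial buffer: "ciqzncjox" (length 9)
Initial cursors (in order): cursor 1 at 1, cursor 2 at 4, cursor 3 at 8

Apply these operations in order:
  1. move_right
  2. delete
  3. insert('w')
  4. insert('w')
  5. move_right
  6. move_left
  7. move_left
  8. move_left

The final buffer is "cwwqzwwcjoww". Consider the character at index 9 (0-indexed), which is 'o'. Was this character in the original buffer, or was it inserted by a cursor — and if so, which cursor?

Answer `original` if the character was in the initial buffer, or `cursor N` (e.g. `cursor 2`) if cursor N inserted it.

Answer: original

Derivation:
After op 1 (move_right): buffer="ciqzncjox" (len 9), cursors c1@2 c2@5 c3@9, authorship .........
After op 2 (delete): buffer="cqzcjo" (len 6), cursors c1@1 c2@3 c3@6, authorship ......
After op 3 (insert('w')): buffer="cwqzwcjow" (len 9), cursors c1@2 c2@5 c3@9, authorship .1..2...3
After op 4 (insert('w')): buffer="cwwqzwwcjoww" (len 12), cursors c1@3 c2@7 c3@12, authorship .11..22...33
After op 5 (move_right): buffer="cwwqzwwcjoww" (len 12), cursors c1@4 c2@8 c3@12, authorship .11..22...33
After op 6 (move_left): buffer="cwwqzwwcjoww" (len 12), cursors c1@3 c2@7 c3@11, authorship .11..22...33
After op 7 (move_left): buffer="cwwqzwwcjoww" (len 12), cursors c1@2 c2@6 c3@10, authorship .11..22...33
After op 8 (move_left): buffer="cwwqzwwcjoww" (len 12), cursors c1@1 c2@5 c3@9, authorship .11..22...33
Authorship (.=original, N=cursor N): . 1 1 . . 2 2 . . . 3 3
Index 9: author = original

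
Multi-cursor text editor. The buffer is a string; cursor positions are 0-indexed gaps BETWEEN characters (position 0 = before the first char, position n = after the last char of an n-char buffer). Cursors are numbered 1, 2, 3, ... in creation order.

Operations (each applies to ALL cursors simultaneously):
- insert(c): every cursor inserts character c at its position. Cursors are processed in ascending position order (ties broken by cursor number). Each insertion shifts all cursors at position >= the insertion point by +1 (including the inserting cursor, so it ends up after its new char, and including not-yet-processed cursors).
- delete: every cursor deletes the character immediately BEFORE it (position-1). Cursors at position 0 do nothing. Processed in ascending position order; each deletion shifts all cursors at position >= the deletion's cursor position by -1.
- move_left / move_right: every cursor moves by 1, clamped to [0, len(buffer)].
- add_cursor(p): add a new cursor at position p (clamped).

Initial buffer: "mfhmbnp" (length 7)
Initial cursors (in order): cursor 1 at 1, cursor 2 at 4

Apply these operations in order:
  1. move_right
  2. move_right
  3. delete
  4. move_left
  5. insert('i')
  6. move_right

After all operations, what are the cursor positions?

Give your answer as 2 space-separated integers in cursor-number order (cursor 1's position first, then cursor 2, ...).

After op 1 (move_right): buffer="mfhmbnp" (len 7), cursors c1@2 c2@5, authorship .......
After op 2 (move_right): buffer="mfhmbnp" (len 7), cursors c1@3 c2@6, authorship .......
After op 3 (delete): buffer="mfmbp" (len 5), cursors c1@2 c2@4, authorship .....
After op 4 (move_left): buffer="mfmbp" (len 5), cursors c1@1 c2@3, authorship .....
After op 5 (insert('i')): buffer="mifmibp" (len 7), cursors c1@2 c2@5, authorship .1..2..
After op 6 (move_right): buffer="mifmibp" (len 7), cursors c1@3 c2@6, authorship .1..2..

Answer: 3 6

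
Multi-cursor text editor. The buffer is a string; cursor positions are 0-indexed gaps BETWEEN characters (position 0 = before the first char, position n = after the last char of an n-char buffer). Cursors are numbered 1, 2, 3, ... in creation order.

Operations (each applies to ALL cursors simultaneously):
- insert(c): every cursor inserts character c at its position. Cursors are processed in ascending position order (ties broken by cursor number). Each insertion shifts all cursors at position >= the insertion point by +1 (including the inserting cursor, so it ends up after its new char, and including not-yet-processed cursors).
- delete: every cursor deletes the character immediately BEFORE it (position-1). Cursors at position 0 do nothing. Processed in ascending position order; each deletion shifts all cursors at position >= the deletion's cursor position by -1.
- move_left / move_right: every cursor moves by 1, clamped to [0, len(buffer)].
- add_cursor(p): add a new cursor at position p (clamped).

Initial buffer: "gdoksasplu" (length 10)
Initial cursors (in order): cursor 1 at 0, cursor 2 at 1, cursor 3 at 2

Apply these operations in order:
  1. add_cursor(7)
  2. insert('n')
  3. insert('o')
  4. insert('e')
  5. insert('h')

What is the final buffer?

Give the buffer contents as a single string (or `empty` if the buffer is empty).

Answer: noehgnoehdnoehoksasnoehplu

Derivation:
After op 1 (add_cursor(7)): buffer="gdoksasplu" (len 10), cursors c1@0 c2@1 c3@2 c4@7, authorship ..........
After op 2 (insert('n')): buffer="ngndnoksasnplu" (len 14), cursors c1@1 c2@3 c3@5 c4@11, authorship 1.2.3.....4...
After op 3 (insert('o')): buffer="nognodnooksasnoplu" (len 18), cursors c1@2 c2@5 c3@8 c4@15, authorship 11.22.33.....44...
After op 4 (insert('e')): buffer="noegnoednoeoksasnoeplu" (len 22), cursors c1@3 c2@7 c3@11 c4@19, authorship 111.222.333.....444...
After op 5 (insert('h')): buffer="noehgnoehdnoehoksasnoehplu" (len 26), cursors c1@4 c2@9 c3@14 c4@23, authorship 1111.2222.3333.....4444...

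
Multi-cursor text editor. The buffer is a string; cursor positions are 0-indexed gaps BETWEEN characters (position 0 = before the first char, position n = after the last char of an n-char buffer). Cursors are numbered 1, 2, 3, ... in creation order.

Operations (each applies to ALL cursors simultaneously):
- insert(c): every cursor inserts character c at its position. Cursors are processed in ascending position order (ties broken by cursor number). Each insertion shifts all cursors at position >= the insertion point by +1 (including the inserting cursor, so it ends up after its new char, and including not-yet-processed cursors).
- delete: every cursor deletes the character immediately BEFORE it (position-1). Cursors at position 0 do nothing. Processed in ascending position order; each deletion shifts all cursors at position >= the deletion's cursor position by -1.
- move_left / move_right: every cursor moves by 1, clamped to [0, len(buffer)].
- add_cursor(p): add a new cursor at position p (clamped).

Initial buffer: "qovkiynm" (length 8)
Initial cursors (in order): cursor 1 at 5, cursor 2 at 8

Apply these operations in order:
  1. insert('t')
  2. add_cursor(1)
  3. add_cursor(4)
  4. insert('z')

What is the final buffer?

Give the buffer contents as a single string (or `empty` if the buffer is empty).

After op 1 (insert('t')): buffer="qovkitynmt" (len 10), cursors c1@6 c2@10, authorship .....1...2
After op 2 (add_cursor(1)): buffer="qovkitynmt" (len 10), cursors c3@1 c1@6 c2@10, authorship .....1...2
After op 3 (add_cursor(4)): buffer="qovkitynmt" (len 10), cursors c3@1 c4@4 c1@6 c2@10, authorship .....1...2
After op 4 (insert('z')): buffer="qzovkzitzynmtz" (len 14), cursors c3@2 c4@6 c1@9 c2@14, authorship .3...4.11...22

Answer: qzovkzitzynmtz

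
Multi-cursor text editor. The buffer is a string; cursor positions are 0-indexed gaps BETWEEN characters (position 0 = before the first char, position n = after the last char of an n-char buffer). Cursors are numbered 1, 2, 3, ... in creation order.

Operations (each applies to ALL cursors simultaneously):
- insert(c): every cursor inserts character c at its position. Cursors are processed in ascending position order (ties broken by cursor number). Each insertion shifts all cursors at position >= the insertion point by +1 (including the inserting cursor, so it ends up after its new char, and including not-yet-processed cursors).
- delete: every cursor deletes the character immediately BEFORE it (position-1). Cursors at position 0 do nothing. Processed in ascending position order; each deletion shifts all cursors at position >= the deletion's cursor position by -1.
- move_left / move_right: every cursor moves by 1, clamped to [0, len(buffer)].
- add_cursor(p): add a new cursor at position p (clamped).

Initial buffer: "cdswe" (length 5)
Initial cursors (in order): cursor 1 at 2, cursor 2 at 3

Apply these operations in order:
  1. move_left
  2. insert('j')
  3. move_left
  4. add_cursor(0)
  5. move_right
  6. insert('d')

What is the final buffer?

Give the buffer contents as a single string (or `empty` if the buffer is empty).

After op 1 (move_left): buffer="cdswe" (len 5), cursors c1@1 c2@2, authorship .....
After op 2 (insert('j')): buffer="cjdjswe" (len 7), cursors c1@2 c2@4, authorship .1.2...
After op 3 (move_left): buffer="cjdjswe" (len 7), cursors c1@1 c2@3, authorship .1.2...
After op 4 (add_cursor(0)): buffer="cjdjswe" (len 7), cursors c3@0 c1@1 c2@3, authorship .1.2...
After op 5 (move_right): buffer="cjdjswe" (len 7), cursors c3@1 c1@2 c2@4, authorship .1.2...
After op 6 (insert('d')): buffer="cdjddjdswe" (len 10), cursors c3@2 c1@4 c2@7, authorship .311.22...

Answer: cdjddjdswe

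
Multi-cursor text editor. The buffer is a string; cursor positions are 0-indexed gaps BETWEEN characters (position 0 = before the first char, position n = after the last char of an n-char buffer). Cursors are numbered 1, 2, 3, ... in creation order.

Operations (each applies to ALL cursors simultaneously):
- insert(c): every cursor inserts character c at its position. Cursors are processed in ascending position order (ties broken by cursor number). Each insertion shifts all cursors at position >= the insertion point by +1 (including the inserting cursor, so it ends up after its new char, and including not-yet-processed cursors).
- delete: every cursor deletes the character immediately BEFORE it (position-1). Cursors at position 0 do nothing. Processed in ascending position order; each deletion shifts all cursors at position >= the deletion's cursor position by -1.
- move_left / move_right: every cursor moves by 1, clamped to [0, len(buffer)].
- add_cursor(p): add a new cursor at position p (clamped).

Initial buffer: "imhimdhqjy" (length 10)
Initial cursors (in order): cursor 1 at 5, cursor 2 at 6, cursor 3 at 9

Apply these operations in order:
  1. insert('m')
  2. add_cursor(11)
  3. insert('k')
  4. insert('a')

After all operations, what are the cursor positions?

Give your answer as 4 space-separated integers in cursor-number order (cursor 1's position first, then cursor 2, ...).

Answer: 8 12 20 17

Derivation:
After op 1 (insert('m')): buffer="imhimmdmhqjmy" (len 13), cursors c1@6 c2@8 c3@12, authorship .....1.2...3.
After op 2 (add_cursor(11)): buffer="imhimmdmhqjmy" (len 13), cursors c1@6 c2@8 c4@11 c3@12, authorship .....1.2...3.
After op 3 (insert('k')): buffer="imhimmkdmkhqjkmky" (len 17), cursors c1@7 c2@10 c4@14 c3@16, authorship .....11.22...433.
After op 4 (insert('a')): buffer="imhimmkadmkahqjkamkay" (len 21), cursors c1@8 c2@12 c4@17 c3@20, authorship .....111.222...44333.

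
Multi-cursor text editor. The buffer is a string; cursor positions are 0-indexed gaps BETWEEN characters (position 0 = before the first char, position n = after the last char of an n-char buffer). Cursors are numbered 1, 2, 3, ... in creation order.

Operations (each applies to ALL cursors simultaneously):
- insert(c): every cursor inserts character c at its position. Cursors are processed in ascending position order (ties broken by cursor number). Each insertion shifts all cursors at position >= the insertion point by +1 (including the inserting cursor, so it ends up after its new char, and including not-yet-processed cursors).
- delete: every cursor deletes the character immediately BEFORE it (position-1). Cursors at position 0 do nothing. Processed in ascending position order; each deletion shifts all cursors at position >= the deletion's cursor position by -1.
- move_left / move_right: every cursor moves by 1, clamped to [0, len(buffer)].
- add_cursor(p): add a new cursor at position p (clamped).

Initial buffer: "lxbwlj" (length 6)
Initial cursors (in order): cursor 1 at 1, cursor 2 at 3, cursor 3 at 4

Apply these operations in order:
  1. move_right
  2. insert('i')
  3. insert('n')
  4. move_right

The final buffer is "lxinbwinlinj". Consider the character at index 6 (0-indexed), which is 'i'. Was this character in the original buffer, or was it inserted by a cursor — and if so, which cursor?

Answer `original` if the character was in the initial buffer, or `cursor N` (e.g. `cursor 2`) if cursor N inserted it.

Answer: cursor 2

Derivation:
After op 1 (move_right): buffer="lxbwlj" (len 6), cursors c1@2 c2@4 c3@5, authorship ......
After op 2 (insert('i')): buffer="lxibwilij" (len 9), cursors c1@3 c2@6 c3@8, authorship ..1..2.3.
After op 3 (insert('n')): buffer="lxinbwinlinj" (len 12), cursors c1@4 c2@8 c3@11, authorship ..11..22.33.
After op 4 (move_right): buffer="lxinbwinlinj" (len 12), cursors c1@5 c2@9 c3@12, authorship ..11..22.33.
Authorship (.=original, N=cursor N): . . 1 1 . . 2 2 . 3 3 .
Index 6: author = 2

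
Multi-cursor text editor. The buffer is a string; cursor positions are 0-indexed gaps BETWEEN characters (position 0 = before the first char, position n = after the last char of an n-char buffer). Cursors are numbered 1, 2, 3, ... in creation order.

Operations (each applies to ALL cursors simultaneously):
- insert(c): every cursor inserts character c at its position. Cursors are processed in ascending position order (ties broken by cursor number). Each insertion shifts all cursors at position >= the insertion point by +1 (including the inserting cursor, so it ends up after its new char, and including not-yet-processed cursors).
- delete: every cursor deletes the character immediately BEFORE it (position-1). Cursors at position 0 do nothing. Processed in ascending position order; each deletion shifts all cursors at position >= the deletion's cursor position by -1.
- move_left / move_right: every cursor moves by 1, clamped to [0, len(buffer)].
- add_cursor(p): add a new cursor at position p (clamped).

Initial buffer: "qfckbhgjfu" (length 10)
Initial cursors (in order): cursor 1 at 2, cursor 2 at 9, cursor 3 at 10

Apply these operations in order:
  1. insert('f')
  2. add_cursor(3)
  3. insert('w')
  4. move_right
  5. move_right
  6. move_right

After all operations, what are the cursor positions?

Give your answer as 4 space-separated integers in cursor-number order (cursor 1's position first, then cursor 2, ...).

After op 1 (insert('f')): buffer="qffckbhgjffuf" (len 13), cursors c1@3 c2@11 c3@13, authorship ..1.......2.3
After op 2 (add_cursor(3)): buffer="qffckbhgjffuf" (len 13), cursors c1@3 c4@3 c2@11 c3@13, authorship ..1.......2.3
After op 3 (insert('w')): buffer="qffwwckbhgjffwufw" (len 17), cursors c1@5 c4@5 c2@14 c3@17, authorship ..114.......22.33
After op 4 (move_right): buffer="qffwwckbhgjffwufw" (len 17), cursors c1@6 c4@6 c2@15 c3@17, authorship ..114.......22.33
After op 5 (move_right): buffer="qffwwckbhgjffwufw" (len 17), cursors c1@7 c4@7 c2@16 c3@17, authorship ..114.......22.33
After op 6 (move_right): buffer="qffwwckbhgjffwufw" (len 17), cursors c1@8 c4@8 c2@17 c3@17, authorship ..114.......22.33

Answer: 8 17 17 8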